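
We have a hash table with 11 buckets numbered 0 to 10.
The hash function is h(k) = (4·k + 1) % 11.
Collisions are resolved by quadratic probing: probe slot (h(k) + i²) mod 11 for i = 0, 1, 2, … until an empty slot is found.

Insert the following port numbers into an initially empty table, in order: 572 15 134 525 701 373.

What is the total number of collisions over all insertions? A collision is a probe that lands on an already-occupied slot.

2

572 hashes to 1; slot 1 is free -> place at 1.
15 hashes to 6; slot 6 is free -> place at 6.
134 hashes to 9; slot 9 is free -> place at 9.
525 hashes to 0; slot 0 is free -> place at 0.
701 hashes to 0; 0,1 taken -> place at 4.
373 hashes to 8; slot 8 is free -> place at 8.
Table: [525, 572, —, —, 701, —, 15, —, 373, 134, —]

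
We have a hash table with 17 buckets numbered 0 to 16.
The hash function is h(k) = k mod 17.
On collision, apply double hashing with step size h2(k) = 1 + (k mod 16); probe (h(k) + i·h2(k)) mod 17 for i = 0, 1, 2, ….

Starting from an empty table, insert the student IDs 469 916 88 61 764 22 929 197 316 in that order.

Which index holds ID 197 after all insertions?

469 hashes to 10; slot 10 is free -> place at 10.
916 hashes to 15; slot 15 is free -> place at 15.
88 hashes to 3; slot 3 is free -> place at 3.
61 hashes to 10, h2=14; 10 taken -> place at 7.
764 hashes to 16; slot 16 is free -> place at 16.
22 hashes to 5; slot 5 is free -> place at 5.
929 hashes to 11; slot 11 is free -> place at 11.
197 hashes to 10, h2=6; 10,16,5,11 taken -> place at 0.
316 hashes to 10, h2=13; 10 taken -> place at 6.
Table: [197, ∅, ∅, 88, ∅, 22, 316, 61, ∅, ∅, 469, 929, ∅, ∅, ∅, 916, 764]

0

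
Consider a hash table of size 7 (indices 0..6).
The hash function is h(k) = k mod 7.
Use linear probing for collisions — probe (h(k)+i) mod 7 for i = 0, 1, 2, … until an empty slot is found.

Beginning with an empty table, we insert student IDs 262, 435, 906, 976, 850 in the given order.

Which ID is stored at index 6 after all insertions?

850

262: h=3 => slot 3
435: h=1 => slot 1
906: h=3, probe 3,4 => slot 4
976: h=3, probe 3,4,5 => slot 5
850: h=3, probe 3,4,5,6 => slot 6
Table: [-, 435, -, 262, 906, 976, 850]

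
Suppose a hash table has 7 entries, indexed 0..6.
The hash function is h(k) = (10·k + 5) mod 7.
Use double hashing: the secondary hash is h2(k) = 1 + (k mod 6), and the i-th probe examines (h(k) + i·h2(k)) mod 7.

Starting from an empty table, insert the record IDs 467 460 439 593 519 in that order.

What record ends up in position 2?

467 hashes to 6; slot 6 is free -> place at 6.
460 hashes to 6, h2=5; 6 taken -> place at 4.
439 hashes to 6, h2=2; 6 taken -> place at 1.
593 hashes to 6, h2=6; 6 taken -> place at 5.
519 hashes to 1, h2=4; 1,5 taken -> place at 2.
Table: [., 439, 519, ., 460, 593, 467]

519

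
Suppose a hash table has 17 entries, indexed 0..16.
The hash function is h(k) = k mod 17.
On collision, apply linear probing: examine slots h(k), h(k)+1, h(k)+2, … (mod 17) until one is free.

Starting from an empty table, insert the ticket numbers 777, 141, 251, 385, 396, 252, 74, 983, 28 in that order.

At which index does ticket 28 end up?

16

777 hashes to 12; slot 12 is free => place at 12.
141 hashes to 5; slot 5 is free => place at 5.
251 hashes to 13; slot 13 is free => place at 13.
385 hashes to 11; slot 11 is free => place at 11.
396 hashes to 5; 5 taken => place at 6.
252 hashes to 14; slot 14 is free => place at 14.
74 hashes to 6; 6 taken => place at 7.
983 hashes to 14; 14 taken => place at 15.
28 hashes to 11; 11,12,13,14,15 taken => place at 16.
Table: [∅, ∅, ∅, ∅, ∅, 141, 396, 74, ∅, ∅, ∅, 385, 777, 251, 252, 983, 28]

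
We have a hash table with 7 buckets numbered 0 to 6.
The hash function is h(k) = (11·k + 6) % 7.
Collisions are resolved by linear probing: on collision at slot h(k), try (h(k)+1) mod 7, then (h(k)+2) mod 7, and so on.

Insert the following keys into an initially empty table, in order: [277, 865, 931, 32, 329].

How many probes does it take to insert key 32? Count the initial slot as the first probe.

3

277: h=1 -> slot 1
865: h=1, probe 1,2 -> slot 2
931: h=6 -> slot 6
32: h=1, probe 1,2,3 -> slot 3
329: h=6, probe 6,0 -> slot 0
Table: [329, 277, 865, 32, —, —, 931]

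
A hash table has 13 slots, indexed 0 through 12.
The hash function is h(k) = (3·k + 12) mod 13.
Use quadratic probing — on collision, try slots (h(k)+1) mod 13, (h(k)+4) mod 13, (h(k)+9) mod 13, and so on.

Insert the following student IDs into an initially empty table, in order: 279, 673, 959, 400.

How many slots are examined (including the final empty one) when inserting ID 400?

279: h=4 → slot 4
673: h=3 → slot 3
959: h=3, probe 3,4,7 → slot 7
400: h=3, probe 3,4,7,12 → slot 12
Table: [—, —, —, 673, 279, —, —, 959, —, —, —, —, 400]

4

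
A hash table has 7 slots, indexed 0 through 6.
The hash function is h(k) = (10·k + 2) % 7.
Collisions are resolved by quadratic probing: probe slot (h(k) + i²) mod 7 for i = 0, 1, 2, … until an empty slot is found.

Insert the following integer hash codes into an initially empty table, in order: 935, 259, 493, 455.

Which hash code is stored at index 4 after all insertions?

935: h=0 → slot 0
259: h=2 → slot 2
493: h=4 → slot 4
455: h=2, probe 2,3 → slot 3
Table: [935, _, 259, 455, 493, _, _]

493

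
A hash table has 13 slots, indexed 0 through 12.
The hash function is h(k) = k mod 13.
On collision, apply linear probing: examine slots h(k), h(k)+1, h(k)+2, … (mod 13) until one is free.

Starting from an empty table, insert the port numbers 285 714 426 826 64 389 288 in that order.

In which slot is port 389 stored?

2

Insert 285: h=12, slot 12 empty => index 12.
Insert 714: h=12, slot 12 occupied => index 0.
Insert 426: h=10, slot 10 empty => index 10.
Insert 826: h=7, slot 7 empty => index 7.
Insert 64: h=12, slots 12,0 occupied => index 1.
Insert 389: h=12, slots 12,0,1 occupied => index 2.
Insert 288: h=2, slot 2 occupied => index 3.
Table: [714, 64, 389, 288, ., ., ., 826, ., ., 426, ., 285]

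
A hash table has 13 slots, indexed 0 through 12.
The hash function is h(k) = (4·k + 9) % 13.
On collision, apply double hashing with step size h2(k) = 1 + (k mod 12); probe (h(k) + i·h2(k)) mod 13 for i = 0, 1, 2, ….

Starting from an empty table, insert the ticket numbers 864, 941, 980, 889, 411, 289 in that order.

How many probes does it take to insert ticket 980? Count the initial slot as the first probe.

2

864 hashes to 7; slot 7 is free => place at 7.
941 hashes to 3; slot 3 is free => place at 3.
980 hashes to 3, h2=9; 3 taken => place at 12.
889 hashes to 3, h2=2; 3 taken => place at 5.
411 hashes to 2; slot 2 is free => place at 2.
289 hashes to 8; slot 8 is free => place at 8.
Table: [—, —, 411, 941, —, 889, —, 864, 289, —, —, —, 980]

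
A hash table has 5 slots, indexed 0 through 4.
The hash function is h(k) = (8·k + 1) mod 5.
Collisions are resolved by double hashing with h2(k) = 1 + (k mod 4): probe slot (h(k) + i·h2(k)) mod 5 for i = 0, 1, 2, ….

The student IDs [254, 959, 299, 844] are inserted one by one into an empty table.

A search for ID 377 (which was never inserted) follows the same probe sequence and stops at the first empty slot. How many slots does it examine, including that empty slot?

5

Insert 254: h=3, slot 3 empty → index 3.
Insert 959: h=3, h2=4, slot 3 occupied → index 2.
Insert 299: h=3, h2=4, slots 3,2 occupied → index 1.
Insert 844: h=3, h2=1, slot 3 occupied → index 4.
Table: [—, 299, 959, 254, 844]
Lookup 377: h=2, h2=2, probe 2,4,1,3,0 → slot 0 empty, not found.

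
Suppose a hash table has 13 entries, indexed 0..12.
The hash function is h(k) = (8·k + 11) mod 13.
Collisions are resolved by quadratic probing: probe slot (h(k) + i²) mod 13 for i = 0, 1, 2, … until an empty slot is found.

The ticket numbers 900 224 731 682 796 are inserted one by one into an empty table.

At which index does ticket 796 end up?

5

900: h=9 → slot 9
224: h=9, probe 9,10 → slot 10
731: h=9, probe 9,10,0 → slot 0
682: h=7 → slot 7
796: h=9, probe 9,10,0,5 → slot 5
Table: [731, _, _, _, _, 796, _, 682, _, 900, 224, _, _]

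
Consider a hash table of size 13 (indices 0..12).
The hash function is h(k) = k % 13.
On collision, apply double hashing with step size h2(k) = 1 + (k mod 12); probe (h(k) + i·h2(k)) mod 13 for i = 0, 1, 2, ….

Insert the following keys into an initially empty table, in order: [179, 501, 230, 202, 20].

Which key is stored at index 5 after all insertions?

202

179: h=10 → slot 10
501: h=7 → slot 7
230: h=9 → slot 9
202: h=7, h2=11, probe 7,5 → slot 5
20: h=7, h2=9, probe 7,3 → slot 3
Table: [—, —, —, 20, —, 202, —, 501, —, 230, 179, —, —]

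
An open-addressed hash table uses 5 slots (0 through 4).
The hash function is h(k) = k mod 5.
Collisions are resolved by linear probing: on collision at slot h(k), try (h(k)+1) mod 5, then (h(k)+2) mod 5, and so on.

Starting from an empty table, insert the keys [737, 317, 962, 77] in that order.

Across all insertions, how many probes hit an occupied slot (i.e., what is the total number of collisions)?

6

Insert 737: h=2, slot 2 empty => index 2.
Insert 317: h=2, slot 2 occupied => index 3.
Insert 962: h=2, slots 2,3 occupied => index 4.
Insert 77: h=2, slots 2,3,4 occupied => index 0.
Table: [77, ∅, 737, 317, 962]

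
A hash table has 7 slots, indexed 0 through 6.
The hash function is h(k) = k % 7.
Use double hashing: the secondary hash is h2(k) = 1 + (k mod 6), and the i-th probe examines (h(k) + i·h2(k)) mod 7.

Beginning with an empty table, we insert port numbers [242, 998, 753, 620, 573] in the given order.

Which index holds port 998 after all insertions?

Insert 242: h=4, slot 4 empty → index 4.
Insert 998: h=4, h2=3, slot 4 occupied → index 0.
Insert 753: h=4, h2=4, slot 4 occupied → index 1.
Insert 620: h=4, h2=3, slots 4,0 occupied → index 3.
Insert 573: h=6, slot 6 empty → index 6.
Table: [998, 753, -, 620, 242, -, 573]

0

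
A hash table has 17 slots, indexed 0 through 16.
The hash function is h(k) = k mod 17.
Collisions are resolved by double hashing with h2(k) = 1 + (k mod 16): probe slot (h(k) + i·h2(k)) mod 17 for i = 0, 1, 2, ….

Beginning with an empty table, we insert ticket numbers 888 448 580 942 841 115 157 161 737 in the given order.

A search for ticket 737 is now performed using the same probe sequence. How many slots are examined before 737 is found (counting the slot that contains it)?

888: h=4 => slot 4
448: h=6 => slot 6
580: h=2 => slot 2
942: h=7 => slot 7
841: h=8 => slot 8
115: h=13 => slot 13
157: h=4, h2=14, probe 4,1 => slot 1
161: h=8, h2=2, probe 8,10 => slot 10
737: h=6, h2=2, probe 6,8,10,12 => slot 12
Table: [-, 157, 580, -, 888, -, 448, 942, 841, -, 161, -, 737, 115, -, -, -]
Lookup 737: h=6, h2=2, probe 6,8,10,12 → found at 12.

4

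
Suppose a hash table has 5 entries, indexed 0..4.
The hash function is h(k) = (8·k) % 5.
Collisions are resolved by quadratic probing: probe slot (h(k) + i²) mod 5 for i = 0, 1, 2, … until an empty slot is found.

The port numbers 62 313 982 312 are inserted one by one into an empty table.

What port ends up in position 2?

982

62: h=1 → slot 1
313: h=4 → slot 4
982: h=1, probe 1,2 → slot 2
312: h=1, probe 1,2,0 → slot 0
Table: [312, 62, 982, _, 313]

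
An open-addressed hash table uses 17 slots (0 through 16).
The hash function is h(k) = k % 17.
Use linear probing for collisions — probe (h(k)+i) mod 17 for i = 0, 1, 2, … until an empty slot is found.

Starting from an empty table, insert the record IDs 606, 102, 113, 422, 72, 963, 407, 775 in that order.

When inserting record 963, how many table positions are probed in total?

3

606: h=11 → slot 11
102: h=0 → slot 0
113: h=11, probe 11,12 → slot 12
422: h=14 → slot 14
72: h=4 → slot 4
963: h=11, probe 11,12,13 → slot 13
407: h=16 → slot 16
775: h=10 → slot 10
Table: [102, ., ., ., 72, ., ., ., ., ., 775, 606, 113, 963, 422, ., 407]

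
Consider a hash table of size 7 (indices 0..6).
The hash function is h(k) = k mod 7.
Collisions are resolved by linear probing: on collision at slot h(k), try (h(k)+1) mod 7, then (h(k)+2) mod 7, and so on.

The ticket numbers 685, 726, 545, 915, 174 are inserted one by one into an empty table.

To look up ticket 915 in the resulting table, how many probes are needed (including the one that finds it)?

685: h=6 => slot 6
726: h=5 => slot 5
545: h=6, probe 6,0 => slot 0
915: h=5, probe 5,6,0,1 => slot 1
174: h=6, probe 6,0,1,2 => slot 2
Table: [545, 915, 174, —, —, 726, 685]
Lookup 915: h=5, probe 5,6,0,1 → found at 1.

4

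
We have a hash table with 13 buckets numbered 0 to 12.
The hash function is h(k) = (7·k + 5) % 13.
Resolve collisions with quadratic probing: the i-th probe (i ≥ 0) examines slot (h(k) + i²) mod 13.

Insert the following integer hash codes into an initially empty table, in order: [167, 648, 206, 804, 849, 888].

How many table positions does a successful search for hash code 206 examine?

3

167 hashes to 4; slot 4 is free => place at 4.
648 hashes to 4; 4 taken => place at 5.
206 hashes to 4; 4,5 taken => place at 8.
804 hashes to 4; 4,5,8 taken => place at 0.
849 hashes to 7; slot 7 is free => place at 7.
888 hashes to 7; 7,8 taken => place at 11.
Table: [804, _, _, _, 167, 648, _, 849, 206, _, _, 888, _]
Lookup 206: h=4, probe 4,5,8 → found at 8.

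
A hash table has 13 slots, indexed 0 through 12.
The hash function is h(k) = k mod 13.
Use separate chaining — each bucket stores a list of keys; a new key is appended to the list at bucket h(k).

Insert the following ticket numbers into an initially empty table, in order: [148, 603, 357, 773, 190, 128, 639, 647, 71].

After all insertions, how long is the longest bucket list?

148 → bucket 5
603 → bucket 5 (collision)
357 → bucket 6
773 → bucket 6 (collision)
190 → bucket 8
128 → bucket 11
639 → bucket 2
647 → bucket 10
71 → bucket 6 (collision)
Final buckets:
0: _
1: _
2: 639
3: _
4: _
5: 148 -> 603
6: 357 -> 773 -> 71
7: _
8: 190
9: _
10: 647
11: 128
12: _

3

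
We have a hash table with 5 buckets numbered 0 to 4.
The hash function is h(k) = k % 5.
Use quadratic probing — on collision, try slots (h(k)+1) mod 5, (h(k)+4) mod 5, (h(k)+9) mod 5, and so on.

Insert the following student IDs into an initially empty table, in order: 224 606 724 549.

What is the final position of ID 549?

Insert 224: h=4, slot 4 empty -> index 4.
Insert 606: h=1, slot 1 empty -> index 1.
Insert 724: h=4, slot 4 occupied -> index 0.
Insert 549: h=4, slots 4,0 occupied -> index 3.
Table: [724, 606, ∅, 549, 224]

3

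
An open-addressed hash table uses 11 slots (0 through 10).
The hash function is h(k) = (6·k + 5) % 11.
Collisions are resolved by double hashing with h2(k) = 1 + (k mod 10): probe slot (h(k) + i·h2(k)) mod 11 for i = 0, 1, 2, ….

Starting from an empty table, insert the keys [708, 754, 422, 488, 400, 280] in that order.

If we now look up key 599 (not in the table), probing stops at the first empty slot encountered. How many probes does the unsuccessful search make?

2

Insert 708: h=7, slot 7 empty -> index 7.
Insert 754: h=8, slot 8 empty -> index 8.
Insert 422: h=7, h2=3, slot 7 occupied -> index 10.
Insert 488: h=7, h2=9, slot 7 occupied -> index 5.
Insert 400: h=7, h2=1, slots 7,8 occupied -> index 9.
Insert 280: h=2, slot 2 empty -> index 2.
Table: [—, —, 280, —, —, 488, —, 708, 754, 400, 422]
Lookup 599: h=2, h2=10, probe 2,1 → slot 1 empty, not found.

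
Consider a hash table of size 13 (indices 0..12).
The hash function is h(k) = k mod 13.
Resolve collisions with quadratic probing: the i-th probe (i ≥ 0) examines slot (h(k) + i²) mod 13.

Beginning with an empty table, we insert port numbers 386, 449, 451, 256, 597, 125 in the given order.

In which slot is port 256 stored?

386 hashes to 9; slot 9 is free -> place at 9.
449 hashes to 7; slot 7 is free -> place at 7.
451 hashes to 9; 9 taken -> place at 10.
256 hashes to 9; 9,10 taken -> place at 0.
597 hashes to 12; slot 12 is free -> place at 12.
125 hashes to 8; slot 8 is free -> place at 8.
Table: [256, ∅, ∅, ∅, ∅, ∅, ∅, 449, 125, 386, 451, ∅, 597]

0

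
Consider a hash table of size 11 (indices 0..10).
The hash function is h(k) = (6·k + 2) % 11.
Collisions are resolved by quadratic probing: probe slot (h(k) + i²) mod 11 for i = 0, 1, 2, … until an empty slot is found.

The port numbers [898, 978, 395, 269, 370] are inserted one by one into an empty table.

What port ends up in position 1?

370

Insert 898: h=0, slot 0 empty -> index 0.
Insert 978: h=7, slot 7 empty -> index 7.
Insert 395: h=7, slot 7 occupied -> index 8.
Insert 269: h=10, slot 10 empty -> index 10.
Insert 370: h=0, slot 0 occupied -> index 1.
Table: [898, 370, -, -, -, -, -, 978, 395, -, 269]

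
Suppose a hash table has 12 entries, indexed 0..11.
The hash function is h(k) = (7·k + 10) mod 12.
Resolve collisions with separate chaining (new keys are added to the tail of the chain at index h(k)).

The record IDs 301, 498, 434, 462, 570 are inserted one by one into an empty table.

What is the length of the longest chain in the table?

3

301 → bucket 5
498 → bucket 4
434 → bucket 0
462 → bucket 4 (collision)
570 → bucket 4 (collision)
Final buckets:
0: 434
1: -
2: -
3: -
4: 498 -> 462 -> 570
5: 301
6: -
7: -
8: -
9: -
10: -
11: -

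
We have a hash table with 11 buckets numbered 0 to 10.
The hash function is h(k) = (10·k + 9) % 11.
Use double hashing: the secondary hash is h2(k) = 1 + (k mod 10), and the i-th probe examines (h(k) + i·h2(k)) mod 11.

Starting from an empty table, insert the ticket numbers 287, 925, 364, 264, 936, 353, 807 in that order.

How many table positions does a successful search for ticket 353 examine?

Insert 287: h=8, slot 8 empty -> index 8.
Insert 925: h=8, h2=6, slot 8 occupied -> index 3.
Insert 364: h=8, h2=5, slot 8 occupied -> index 2.
Insert 264: h=9, slot 9 empty -> index 9.
Insert 936: h=8, h2=7, slot 8 occupied -> index 4.
Insert 353: h=8, h2=4, slot 8 occupied -> index 1.
Insert 807: h=5, slot 5 empty -> index 5.
Table: [_, 353, 364, 925, 936, 807, _, _, 287, 264, _]
Lookup 353: h=8, h2=4, probe 8,1 → found at 1.

2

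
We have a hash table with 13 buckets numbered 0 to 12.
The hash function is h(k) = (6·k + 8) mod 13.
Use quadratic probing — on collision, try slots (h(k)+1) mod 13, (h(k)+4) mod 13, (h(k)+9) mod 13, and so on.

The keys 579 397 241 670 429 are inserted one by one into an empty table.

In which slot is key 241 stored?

2

579 hashes to 11; slot 11 is free → place at 11.
397 hashes to 11; 11 taken → place at 12.
241 hashes to 11; 11,12 taken → place at 2.
670 hashes to 11; 11,12,2 taken → place at 7.
429 hashes to 8; slot 8 is free → place at 8.
Table: [_, _, 241, _, _, _, _, 670, 429, _, _, 579, 397]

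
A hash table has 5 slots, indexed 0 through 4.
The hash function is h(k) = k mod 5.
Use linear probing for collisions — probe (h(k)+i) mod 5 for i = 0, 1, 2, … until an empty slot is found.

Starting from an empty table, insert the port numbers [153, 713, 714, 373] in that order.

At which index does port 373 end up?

153: h=3 → slot 3
713: h=3, probe 3,4 → slot 4
714: h=4, probe 4,0 → slot 0
373: h=3, probe 3,4,0,1 → slot 1
Table: [714, 373, ., 153, 713]

1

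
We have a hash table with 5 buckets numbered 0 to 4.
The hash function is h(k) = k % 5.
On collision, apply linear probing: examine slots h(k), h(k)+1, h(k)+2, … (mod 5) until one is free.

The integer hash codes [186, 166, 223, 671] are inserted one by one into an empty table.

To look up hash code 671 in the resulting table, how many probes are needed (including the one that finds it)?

4

186 hashes to 1; slot 1 is free => place at 1.
166 hashes to 1; 1 taken => place at 2.
223 hashes to 3; slot 3 is free => place at 3.
671 hashes to 1; 1,2,3 taken => place at 4.
Table: [-, 186, 166, 223, 671]
Lookup 671: h=1, probe 1,2,3,4 → found at 4.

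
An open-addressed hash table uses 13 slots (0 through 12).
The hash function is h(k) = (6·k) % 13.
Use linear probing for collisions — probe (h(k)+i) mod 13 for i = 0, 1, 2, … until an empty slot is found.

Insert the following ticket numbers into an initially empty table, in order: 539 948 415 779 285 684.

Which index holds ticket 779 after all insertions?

539 hashes to 10; slot 10 is free => place at 10.
948 hashes to 7; slot 7 is free => place at 7.
415 hashes to 7; 7 taken => place at 8.
779 hashes to 7; 7,8 taken => place at 9.
285 hashes to 7; 7,8,9,10 taken => place at 11.
684 hashes to 9; 9,10,11 taken => place at 12.
Table: [—, —, —, —, —, —, —, 948, 415, 779, 539, 285, 684]

9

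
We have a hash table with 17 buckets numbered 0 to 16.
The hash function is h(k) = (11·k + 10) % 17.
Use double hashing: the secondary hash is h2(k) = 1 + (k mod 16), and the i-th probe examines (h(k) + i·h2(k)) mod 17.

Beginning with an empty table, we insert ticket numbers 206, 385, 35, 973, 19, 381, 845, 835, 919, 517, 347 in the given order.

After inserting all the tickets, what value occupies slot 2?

19

Insert 206: h=15, slot 15 empty -> index 15.
Insert 385: h=12, slot 12 empty -> index 12.
Insert 35: h=4, slot 4 empty -> index 4.
Insert 973: h=3, slot 3 empty -> index 3.
Insert 19: h=15, h2=4, slot 15 occupied -> index 2.
Insert 381: h=2, h2=14, slot 2 occupied -> index 16.
Insert 845: h=6, slot 6 empty -> index 6.
Insert 835: h=15, h2=4, slots 15,2,6 occupied -> index 10.
Insert 919: h=4, h2=8, slots 4,12,3 occupied -> index 11.
Insert 517: h=2, h2=6, slot 2 occupied -> index 8.
Insert 347: h=2, h2=12, slot 2 occupied -> index 14.
Table: [-, -, 19, 973, 35, -, 845, -, 517, -, 835, 919, 385, -, 347, 206, 381]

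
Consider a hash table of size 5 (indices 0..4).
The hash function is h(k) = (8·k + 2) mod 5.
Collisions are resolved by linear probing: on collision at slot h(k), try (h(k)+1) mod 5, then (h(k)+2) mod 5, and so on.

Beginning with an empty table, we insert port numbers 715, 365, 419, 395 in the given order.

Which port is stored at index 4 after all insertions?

419

715 hashes to 2; slot 2 is free → place at 2.
365 hashes to 2; 2 taken → place at 3.
419 hashes to 4; slot 4 is free → place at 4.
395 hashes to 2; 2,3,4 taken → place at 0.
Table: [395, ., 715, 365, 419]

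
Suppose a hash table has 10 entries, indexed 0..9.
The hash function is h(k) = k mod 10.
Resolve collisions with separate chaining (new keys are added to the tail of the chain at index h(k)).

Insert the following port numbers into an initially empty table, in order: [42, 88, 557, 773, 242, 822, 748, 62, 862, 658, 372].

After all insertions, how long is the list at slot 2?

Insert 42: h=2, bucket 2 empty → new chain.
Insert 88: h=8, bucket 8 empty → new chain.
Insert 557: h=7, bucket 7 empty → new chain.
Insert 773: h=3, bucket 3 empty → new chain.
Insert 242: h=2, bucket 2 nonempty → append to chain.
Insert 822: h=2, bucket 2 nonempty → append to chain.
Insert 748: h=8, bucket 8 nonempty → append to chain.
Insert 62: h=2, bucket 2 nonempty → append to chain.
Insert 862: h=2, bucket 2 nonempty → append to chain.
Insert 658: h=8, bucket 8 nonempty → append to chain.
Insert 372: h=2, bucket 2 nonempty → append to chain.
Final buckets:
0: —
1: —
2: 42 -> 242 -> 822 -> 62 -> 862 -> 372
3: 773
4: —
5: —
6: —
7: 557
8: 88 -> 748 -> 658
9: —

6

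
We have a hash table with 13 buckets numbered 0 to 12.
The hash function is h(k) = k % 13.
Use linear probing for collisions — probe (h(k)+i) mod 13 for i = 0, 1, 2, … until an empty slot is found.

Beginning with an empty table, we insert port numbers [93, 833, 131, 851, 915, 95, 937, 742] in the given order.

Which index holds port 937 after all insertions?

Insert 93: h=2, slot 2 empty => index 2.
Insert 833: h=1, slot 1 empty => index 1.
Insert 131: h=1, slots 1,2 occupied => index 3.
Insert 851: h=6, slot 6 empty => index 6.
Insert 915: h=5, slot 5 empty => index 5.
Insert 95: h=4, slot 4 empty => index 4.
Insert 937: h=1, slots 1,2,3,4,5,6 occupied => index 7.
Insert 742: h=1, slots 1,2,3,4,5,6,7 occupied => index 8.
Table: [—, 833, 93, 131, 95, 915, 851, 937, 742, —, —, —, —]

7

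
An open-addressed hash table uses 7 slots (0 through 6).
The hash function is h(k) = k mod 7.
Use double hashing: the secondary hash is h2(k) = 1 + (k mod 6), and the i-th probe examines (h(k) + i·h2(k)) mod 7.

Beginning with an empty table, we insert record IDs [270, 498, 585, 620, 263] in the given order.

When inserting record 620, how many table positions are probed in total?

2

270 hashes to 4; slot 4 is free -> place at 4.
498 hashes to 1; slot 1 is free -> place at 1.
585 hashes to 4, h2=4; 4,1 taken -> place at 5.
620 hashes to 4, h2=3; 4 taken -> place at 0.
263 hashes to 4, h2=6; 4 taken -> place at 3.
Table: [620, 498, ∅, 263, 270, 585, ∅]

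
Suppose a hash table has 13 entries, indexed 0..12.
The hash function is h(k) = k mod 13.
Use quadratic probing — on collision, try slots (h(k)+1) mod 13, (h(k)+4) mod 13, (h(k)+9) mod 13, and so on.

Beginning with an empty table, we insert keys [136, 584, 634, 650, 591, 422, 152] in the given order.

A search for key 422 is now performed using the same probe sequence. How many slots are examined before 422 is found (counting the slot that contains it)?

Insert 136: h=6, slot 6 empty -> index 6.
Insert 584: h=12, slot 12 empty -> index 12.
Insert 634: h=10, slot 10 empty -> index 10.
Insert 650: h=0, slot 0 empty -> index 0.
Insert 591: h=6, slot 6 occupied -> index 7.
Insert 422: h=6, slots 6,7,10 occupied -> index 2.
Insert 152: h=9, slot 9 empty -> index 9.
Table: [650, ., 422, ., ., ., 136, 591, ., 152, 634, ., 584]
Lookup 422: h=6, probe 6,7,10,2 → found at 2.

4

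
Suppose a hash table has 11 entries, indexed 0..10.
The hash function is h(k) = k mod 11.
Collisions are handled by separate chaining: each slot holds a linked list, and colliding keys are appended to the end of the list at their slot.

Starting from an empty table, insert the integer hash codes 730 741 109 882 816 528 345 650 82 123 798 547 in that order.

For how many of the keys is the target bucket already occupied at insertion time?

Insert 730: h=4, bucket 4 empty -> new chain.
Insert 741: h=4, bucket 4 nonempty -> append to chain.
Insert 109: h=10, bucket 10 empty -> new chain.
Insert 882: h=2, bucket 2 empty -> new chain.
Insert 816: h=2, bucket 2 nonempty -> append to chain.
Insert 528: h=0, bucket 0 empty -> new chain.
Insert 345: h=4, bucket 4 nonempty -> append to chain.
Insert 650: h=1, bucket 1 empty -> new chain.
Insert 82: h=5, bucket 5 empty -> new chain.
Insert 123: h=2, bucket 2 nonempty -> append to chain.
Insert 798: h=6, bucket 6 empty -> new chain.
Insert 547: h=8, bucket 8 empty -> new chain.
Final buckets:
0: 528
1: 650
2: 882 -> 816 -> 123
3: .
4: 730 -> 741 -> 345
5: 82
6: 798
7: .
8: 547
9: .
10: 109

4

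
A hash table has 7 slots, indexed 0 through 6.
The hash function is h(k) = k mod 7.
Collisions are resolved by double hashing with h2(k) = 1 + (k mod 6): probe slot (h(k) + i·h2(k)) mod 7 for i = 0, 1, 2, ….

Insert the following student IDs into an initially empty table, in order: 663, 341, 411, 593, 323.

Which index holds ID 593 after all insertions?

3

Insert 663: h=5, slot 5 empty → index 5.
Insert 341: h=5, h2=6, slot 5 occupied → index 4.
Insert 411: h=5, h2=4, slot 5 occupied → index 2.
Insert 593: h=5, h2=6, slots 5,4 occupied → index 3.
Insert 323: h=1, slot 1 empty → index 1.
Table: [_, 323, 411, 593, 341, 663, _]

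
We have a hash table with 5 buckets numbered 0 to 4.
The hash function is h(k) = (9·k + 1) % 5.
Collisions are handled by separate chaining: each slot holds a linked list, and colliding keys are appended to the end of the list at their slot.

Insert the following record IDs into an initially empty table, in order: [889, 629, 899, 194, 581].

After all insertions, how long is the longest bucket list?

889 -> bucket 2
629 -> bucket 2 (collision)
899 -> bucket 2 (collision)
194 -> bucket 2 (collision)
581 -> bucket 0
Final buckets:
0: 581
1: —
2: 889 -> 629 -> 899 -> 194
3: —
4: —

4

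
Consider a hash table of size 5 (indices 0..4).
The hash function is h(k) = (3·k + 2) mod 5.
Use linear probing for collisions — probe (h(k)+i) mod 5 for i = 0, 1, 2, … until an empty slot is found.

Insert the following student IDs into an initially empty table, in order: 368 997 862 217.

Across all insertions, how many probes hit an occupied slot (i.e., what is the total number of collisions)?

368: h=1 -> slot 1
997: h=3 -> slot 3
862: h=3, probe 3,4 -> slot 4
217: h=3, probe 3,4,0 -> slot 0
Table: [217, 368, _, 997, 862]

3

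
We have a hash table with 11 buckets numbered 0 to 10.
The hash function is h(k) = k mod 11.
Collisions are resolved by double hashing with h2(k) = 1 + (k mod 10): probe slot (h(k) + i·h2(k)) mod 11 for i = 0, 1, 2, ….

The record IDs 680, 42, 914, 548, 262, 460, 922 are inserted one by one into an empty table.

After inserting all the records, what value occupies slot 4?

Insert 680: h=9, slot 9 empty -> index 9.
Insert 42: h=9, h2=3, slot 9 occupied -> index 1.
Insert 914: h=1, h2=5, slot 1 occupied -> index 6.
Insert 548: h=9, h2=9, slot 9 occupied -> index 7.
Insert 262: h=9, h2=3, slots 9,1 occupied -> index 4.
Insert 460: h=9, h2=1, slot 9 occupied -> index 10.
Insert 922: h=9, h2=3, slots 9,1,4,7,10 occupied -> index 2.
Table: [., 42, 922, ., 262, ., 914, 548, ., 680, 460]

262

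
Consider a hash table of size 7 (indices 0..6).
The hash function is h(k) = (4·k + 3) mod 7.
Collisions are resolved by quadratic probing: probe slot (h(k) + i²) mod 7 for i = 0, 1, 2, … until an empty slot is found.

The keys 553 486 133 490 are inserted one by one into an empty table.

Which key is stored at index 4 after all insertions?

133

553 hashes to 3; slot 3 is free → place at 3.
486 hashes to 1; slot 1 is free → place at 1.
133 hashes to 3; 3 taken → place at 4.
490 hashes to 3; 3,4 taken → place at 0.
Table: [490, 486, _, 553, 133, _, _]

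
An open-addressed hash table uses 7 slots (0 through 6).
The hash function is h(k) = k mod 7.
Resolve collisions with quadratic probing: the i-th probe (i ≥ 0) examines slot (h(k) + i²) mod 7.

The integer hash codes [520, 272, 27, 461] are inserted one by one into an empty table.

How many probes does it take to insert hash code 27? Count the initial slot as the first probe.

Insert 520: h=2, slot 2 empty -> index 2.
Insert 272: h=6, slot 6 empty -> index 6.
Insert 27: h=6, slot 6 occupied -> index 0.
Insert 461: h=6, slots 6,0 occupied -> index 3.
Table: [27, _, 520, 461, _, _, 272]

2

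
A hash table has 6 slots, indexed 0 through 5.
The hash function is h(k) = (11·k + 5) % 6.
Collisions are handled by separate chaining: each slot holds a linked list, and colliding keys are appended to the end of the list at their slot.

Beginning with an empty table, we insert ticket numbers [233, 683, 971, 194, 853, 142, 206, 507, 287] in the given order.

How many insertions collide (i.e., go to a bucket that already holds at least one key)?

4

233 → bucket 0
683 → bucket 0 (collision)
971 → bucket 0 (collision)
194 → bucket 3
853 → bucket 4
142 → bucket 1
206 → bucket 3 (collision)
507 → bucket 2
287 → bucket 0 (collision)
Final buckets:
0: 233 -> 683 -> 971 -> 287
1: 142
2: 507
3: 194 -> 206
4: 853
5: ∅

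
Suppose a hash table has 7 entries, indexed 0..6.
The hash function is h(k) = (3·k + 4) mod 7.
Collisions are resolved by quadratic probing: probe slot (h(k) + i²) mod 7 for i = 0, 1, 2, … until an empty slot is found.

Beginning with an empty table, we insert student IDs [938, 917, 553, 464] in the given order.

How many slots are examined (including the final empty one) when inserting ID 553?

3

938: h=4 → slot 4
917: h=4, probe 4,5 → slot 5
553: h=4, probe 4,5,1 → slot 1
464: h=3 → slot 3
Table: [-, 553, -, 464, 938, 917, -]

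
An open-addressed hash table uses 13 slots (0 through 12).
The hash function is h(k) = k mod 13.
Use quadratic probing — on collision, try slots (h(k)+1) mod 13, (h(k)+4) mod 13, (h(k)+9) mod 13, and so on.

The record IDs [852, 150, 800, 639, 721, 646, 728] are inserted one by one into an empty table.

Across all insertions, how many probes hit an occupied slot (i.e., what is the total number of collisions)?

852 hashes to 7; slot 7 is free → place at 7.
150 hashes to 7; 7 taken → place at 8.
800 hashes to 7; 7,8 taken → place at 11.
639 hashes to 2; slot 2 is free → place at 2.
721 hashes to 6; slot 6 is free → place at 6.
646 hashes to 9; slot 9 is free → place at 9.
728 hashes to 0; slot 0 is free → place at 0.
Table: [728, ., 639, ., ., ., 721, 852, 150, 646, ., 800, .]

3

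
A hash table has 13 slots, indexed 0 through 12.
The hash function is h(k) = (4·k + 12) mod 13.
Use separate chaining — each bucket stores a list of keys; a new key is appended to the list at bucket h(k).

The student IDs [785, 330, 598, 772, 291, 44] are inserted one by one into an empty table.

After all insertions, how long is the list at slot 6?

Insert 785: h=6, bucket 6 empty -> new chain.
Insert 330: h=6, bucket 6 nonempty -> append to chain.
Insert 598: h=12, bucket 12 empty -> new chain.
Insert 772: h=6, bucket 6 nonempty -> append to chain.
Insert 291: h=6, bucket 6 nonempty -> append to chain.
Insert 44: h=6, bucket 6 nonempty -> append to chain.
Final buckets:
0: —
1: —
2: —
3: —
4: —
5: —
6: 785 -> 330 -> 772 -> 291 -> 44
7: —
8: —
9: —
10: —
11: —
12: 598

5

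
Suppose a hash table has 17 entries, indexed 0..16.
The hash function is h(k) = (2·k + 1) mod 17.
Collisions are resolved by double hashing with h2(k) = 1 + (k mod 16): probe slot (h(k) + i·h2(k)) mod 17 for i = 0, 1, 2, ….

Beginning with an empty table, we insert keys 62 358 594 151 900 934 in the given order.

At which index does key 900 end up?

4

62: h=6 -> slot 6
358: h=3 -> slot 3
594: h=16 -> slot 16
151: h=14 -> slot 14
900: h=16, h2=5, probe 16,4 -> slot 4
934: h=16, h2=7, probe 16,6,13 -> slot 13
Table: [., ., ., 358, 900, ., 62, ., ., ., ., ., ., 934, 151, ., 594]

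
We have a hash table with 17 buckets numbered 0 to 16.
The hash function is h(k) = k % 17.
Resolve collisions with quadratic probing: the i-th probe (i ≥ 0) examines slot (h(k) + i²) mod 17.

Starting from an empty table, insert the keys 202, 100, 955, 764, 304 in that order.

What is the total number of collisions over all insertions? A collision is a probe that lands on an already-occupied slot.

4

202: h=15 -> slot 15
100: h=15, probe 15,16 -> slot 16
955: h=3 -> slot 3
764: h=16, probe 16,0 -> slot 0
304: h=15, probe 15,16,2 -> slot 2
Table: [764, —, 304, 955, —, —, —, —, —, —, —, —, —, —, —, 202, 100]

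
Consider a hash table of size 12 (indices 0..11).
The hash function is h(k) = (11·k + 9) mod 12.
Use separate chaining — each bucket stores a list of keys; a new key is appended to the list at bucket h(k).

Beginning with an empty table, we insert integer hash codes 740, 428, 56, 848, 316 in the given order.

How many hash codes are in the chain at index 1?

4

740 → bucket 1
428 → bucket 1 (collision)
56 → bucket 1 (collision)
848 → bucket 1 (collision)
316 → bucket 5
Final buckets:
0: —
1: 740 -> 428 -> 56 -> 848
2: —
3: —
4: —
5: 316
6: —
7: —
8: —
9: —
10: —
11: —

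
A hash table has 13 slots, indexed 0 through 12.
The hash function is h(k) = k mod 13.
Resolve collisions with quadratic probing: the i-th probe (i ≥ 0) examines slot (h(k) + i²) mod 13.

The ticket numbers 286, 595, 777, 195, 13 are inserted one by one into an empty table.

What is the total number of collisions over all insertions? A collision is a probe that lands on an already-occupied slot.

4

Insert 286: h=0, slot 0 empty -> index 0.
Insert 595: h=10, slot 10 empty -> index 10.
Insert 777: h=10, slot 10 occupied -> index 11.
Insert 195: h=0, slot 0 occupied -> index 1.
Insert 13: h=0, slots 0,1 occupied -> index 4.
Table: [286, 195, ., ., 13, ., ., ., ., ., 595, 777, .]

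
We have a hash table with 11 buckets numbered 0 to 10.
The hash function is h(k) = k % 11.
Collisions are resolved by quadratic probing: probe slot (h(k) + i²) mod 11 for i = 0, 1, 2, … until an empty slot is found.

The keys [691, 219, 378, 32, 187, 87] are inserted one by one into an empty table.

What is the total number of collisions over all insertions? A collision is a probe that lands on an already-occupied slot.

4

Insert 691: h=9, slot 9 empty -> index 9.
Insert 219: h=10, slot 10 empty -> index 10.
Insert 378: h=4, slot 4 empty -> index 4.
Insert 32: h=10, slot 10 occupied -> index 0.
Insert 187: h=0, slot 0 occupied -> index 1.
Insert 87: h=10, slots 10,0 occupied -> index 3.
Table: [32, 187, -, 87, 378, -, -, -, -, 691, 219]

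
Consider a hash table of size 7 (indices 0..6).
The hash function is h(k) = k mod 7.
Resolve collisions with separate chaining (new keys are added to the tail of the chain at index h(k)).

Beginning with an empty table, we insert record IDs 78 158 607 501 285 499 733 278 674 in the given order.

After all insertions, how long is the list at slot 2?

2

Insert 78: h=1, bucket 1 empty -> new chain.
Insert 158: h=4, bucket 4 empty -> new chain.
Insert 607: h=5, bucket 5 empty -> new chain.
Insert 501: h=4, bucket 4 nonempty -> append to chain.
Insert 285: h=5, bucket 5 nonempty -> append to chain.
Insert 499: h=2, bucket 2 empty -> new chain.
Insert 733: h=5, bucket 5 nonempty -> append to chain.
Insert 278: h=5, bucket 5 nonempty -> append to chain.
Insert 674: h=2, bucket 2 nonempty -> append to chain.
Final buckets:
0: .
1: 78
2: 499 -> 674
3: .
4: 158 -> 501
5: 607 -> 285 -> 733 -> 278
6: .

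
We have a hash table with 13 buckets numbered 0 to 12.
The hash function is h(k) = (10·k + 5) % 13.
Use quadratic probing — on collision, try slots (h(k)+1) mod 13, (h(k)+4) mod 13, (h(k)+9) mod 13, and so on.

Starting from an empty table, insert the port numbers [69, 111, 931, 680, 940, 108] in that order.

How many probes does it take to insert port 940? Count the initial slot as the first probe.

69 hashes to 6; slot 6 is free → place at 6.
111 hashes to 10; slot 10 is free → place at 10.
931 hashes to 7; slot 7 is free → place at 7.
680 hashes to 6; 6,7,10 taken → place at 2.
940 hashes to 6; 6,7,10,2 taken → place at 9.
108 hashes to 6; 6,7,10,2,9 taken → place at 5.
Table: [_, _, 680, _, _, 108, 69, 931, _, 940, 111, _, _]

5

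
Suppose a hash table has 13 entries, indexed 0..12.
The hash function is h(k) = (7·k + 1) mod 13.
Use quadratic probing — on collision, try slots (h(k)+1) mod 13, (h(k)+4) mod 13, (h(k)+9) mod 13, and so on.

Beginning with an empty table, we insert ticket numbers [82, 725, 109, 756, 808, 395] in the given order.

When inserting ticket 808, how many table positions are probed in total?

4

82: h=3 -> slot 3
725: h=6 -> slot 6
109: h=10 -> slot 10
756: h=2 -> slot 2
808: h=2, probe 2,3,6,11 -> slot 11
395: h=10, probe 10,11,1 -> slot 1
Table: [—, 395, 756, 82, —, —, 725, —, —, —, 109, 808, —]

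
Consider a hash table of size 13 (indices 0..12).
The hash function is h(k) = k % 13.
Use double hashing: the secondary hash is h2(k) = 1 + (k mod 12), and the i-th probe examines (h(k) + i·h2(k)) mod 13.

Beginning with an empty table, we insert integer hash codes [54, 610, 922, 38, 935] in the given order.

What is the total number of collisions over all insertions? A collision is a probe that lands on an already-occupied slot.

4

54: h=2 => slot 2
610: h=12 => slot 12
922: h=12, h2=11, probe 12,10 => slot 10
38: h=12, h2=3, probe 12,2,5 => slot 5
935: h=12, h2=12, probe 12,11 => slot 11
Table: [., ., 54, ., ., 38, ., ., ., ., 922, 935, 610]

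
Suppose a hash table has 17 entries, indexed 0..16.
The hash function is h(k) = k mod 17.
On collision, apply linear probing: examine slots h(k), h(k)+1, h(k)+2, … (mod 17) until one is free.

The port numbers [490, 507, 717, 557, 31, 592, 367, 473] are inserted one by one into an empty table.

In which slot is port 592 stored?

0

490: h=14 → slot 14
507: h=14, probe 14,15 → slot 15
717: h=3 → slot 3
557: h=13 → slot 13
31: h=14, probe 14,15,16 → slot 16
592: h=14, probe 14,15,16,0 → slot 0
367: h=10 → slot 10
473: h=14, probe 14,15,16,0,1 → slot 1
Table: [592, 473, ∅, 717, ∅, ∅, ∅, ∅, ∅, ∅, 367, ∅, ∅, 557, 490, 507, 31]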